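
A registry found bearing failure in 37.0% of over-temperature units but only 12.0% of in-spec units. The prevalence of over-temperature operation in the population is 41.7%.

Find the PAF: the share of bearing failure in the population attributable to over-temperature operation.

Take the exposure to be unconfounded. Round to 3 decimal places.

p₁ = 0.37, p₀ = 0.12.
Overall risk P(Y=1) = π·p₁ + (1−π)·p₀ = 0.417×0.37 + 0.583×0.12 = 0.22425.
Under exogeneity, PAF = [P(Y=1) − p₀] / P(Y=1).
PAF = (0.22425 − 0.12) / 0.22425 ≈ 0.4649

PAF ≈ 0.465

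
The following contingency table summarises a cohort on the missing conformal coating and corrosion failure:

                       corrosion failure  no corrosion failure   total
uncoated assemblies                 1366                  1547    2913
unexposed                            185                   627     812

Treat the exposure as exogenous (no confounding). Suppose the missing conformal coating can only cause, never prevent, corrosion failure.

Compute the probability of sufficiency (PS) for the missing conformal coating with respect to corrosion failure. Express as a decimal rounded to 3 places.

PS ≈ 0.312

p₁ = P(outcome | exposed) = 1366/2913 = 0.46893
p₀ = P(outcome | unexposed) = 185/812 = 0.22783
Under exogeneity and monotonicity, PS = (p₁ − p₀)/(1 − p₀).
PS = (0.46893 − 0.22783) / 0.77217 ≈ 0.3122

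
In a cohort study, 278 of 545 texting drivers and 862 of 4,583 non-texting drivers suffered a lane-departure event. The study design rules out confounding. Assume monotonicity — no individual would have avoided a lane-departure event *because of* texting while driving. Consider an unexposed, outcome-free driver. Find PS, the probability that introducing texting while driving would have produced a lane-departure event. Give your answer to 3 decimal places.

p₁ = P(outcome | exposed) = 278/545 = 0.51009
p₀ = P(outcome | unexposed) = 862/4583 = 0.18809
Under exogeneity and monotonicity, PS = (p₁ − p₀) / (1 − p₀).
PS = (0.51009 − 0.18809) / (1 − 0.18809) = 0.32201 / 0.81191 ≈ 0.3966

PS ≈ 0.397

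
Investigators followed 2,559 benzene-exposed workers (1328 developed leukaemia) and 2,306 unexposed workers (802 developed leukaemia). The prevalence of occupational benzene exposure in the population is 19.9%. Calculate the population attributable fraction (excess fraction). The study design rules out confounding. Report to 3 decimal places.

PAF ≈ 0.089

p₁ = P(outcome | exposed) = 1328/2559 = 0.51895
p₀ = P(outcome | unexposed) = 802/2306 = 0.34779
Overall risk P(Y=1) = π·p₁ + (1−π)·p₀ = 0.199×0.51895 + 0.801×0.34779 = 0.38185.
Under exogeneity, PAF = [P(Y=1) − p₀] / P(Y=1).
PAF = (0.38185 − 0.34779) / 0.38185 ≈ 0.0892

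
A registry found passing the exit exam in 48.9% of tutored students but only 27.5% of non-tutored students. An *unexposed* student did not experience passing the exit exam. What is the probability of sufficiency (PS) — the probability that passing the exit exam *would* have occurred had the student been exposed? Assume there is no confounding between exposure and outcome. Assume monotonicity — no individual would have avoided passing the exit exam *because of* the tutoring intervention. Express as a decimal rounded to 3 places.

PS ≈ 0.295

p₁ = 0.489, p₀ = 0.275.
Under exogeneity and monotonicity, PS = (p₁ − p₀) / (1 − p₀).
PS = (0.489 − 0.275) / (1 − 0.275) = 0.214 / 0.725 ≈ 0.2952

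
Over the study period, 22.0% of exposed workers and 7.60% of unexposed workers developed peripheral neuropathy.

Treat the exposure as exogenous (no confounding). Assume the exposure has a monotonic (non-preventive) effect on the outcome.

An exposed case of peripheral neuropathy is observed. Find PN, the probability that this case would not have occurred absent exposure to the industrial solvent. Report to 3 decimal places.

p₁ = 0.22, p₀ = 0.076.
Under exogeneity and monotonicity, PN = (p₁ − p₀) / p₁.
PN = (0.22 − 0.076) / 0.22 = 0.144 / 0.22 ≈ 0.6545

PN ≈ 0.655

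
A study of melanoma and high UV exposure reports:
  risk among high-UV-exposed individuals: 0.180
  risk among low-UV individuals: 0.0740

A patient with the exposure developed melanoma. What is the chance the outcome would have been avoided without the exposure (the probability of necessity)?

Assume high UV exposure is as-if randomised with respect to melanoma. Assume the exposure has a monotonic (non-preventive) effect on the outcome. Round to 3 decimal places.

Let p₁ = 0.18, p₀ = 0.074.
Under exogeneity and monotonicity, PN = (p₁ − p₀) / p₁.
PN = (0.18 − 0.074) / 0.18 = 0.106 / 0.18 ≈ 0.5889

PN ≈ 0.589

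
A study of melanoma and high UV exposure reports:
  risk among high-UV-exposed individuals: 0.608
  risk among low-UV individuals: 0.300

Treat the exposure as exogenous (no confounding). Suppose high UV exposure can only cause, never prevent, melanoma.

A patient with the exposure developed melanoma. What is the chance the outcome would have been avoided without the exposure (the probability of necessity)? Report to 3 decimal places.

PN ≈ 0.507

Let p₁ = 0.608, p₀ = 0.3.
Under exogeneity and monotonicity, PN = (p₁ − p₀) / p₁.
PN = (0.608 − 0.3) / 0.608 = 0.308 / 0.608 ≈ 0.5066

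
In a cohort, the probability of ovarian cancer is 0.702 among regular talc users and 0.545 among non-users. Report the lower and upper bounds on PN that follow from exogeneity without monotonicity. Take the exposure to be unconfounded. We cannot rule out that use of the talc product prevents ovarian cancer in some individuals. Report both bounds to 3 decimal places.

Let p₁ = 0.702, p₀ = 0.545.
Under exogeneity alone the bounds on PN are max{0,(p₁−p₀)/p₁} ≤ PN ≤ min{1,(1−p₀)/p₁}.
  lower = (p₁ − p₀)/p₁ = 0.157 / 0.702 ≈ 0.2236
  upper = min{1, (1 − p₀)/p₁} = 0.455 / 0.702 ≈ 0.6481

0.224 ≤ PN ≤ 0.648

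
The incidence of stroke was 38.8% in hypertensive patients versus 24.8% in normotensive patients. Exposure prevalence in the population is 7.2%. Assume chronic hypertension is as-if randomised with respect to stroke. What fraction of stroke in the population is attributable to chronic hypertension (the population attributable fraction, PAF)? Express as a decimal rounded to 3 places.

p₁ = 0.388, p₀ = 0.248.
Overall risk P(Y=1) = π·p₁ + (1−π)·p₀ = 0.072×0.388 + 0.928×0.248 = 0.25808.
Under exogeneity, PAF = [P(Y=1) − p₀] / P(Y=1).
PAF = (0.25808 − 0.248) / 0.25808 ≈ 0.0391

PAF ≈ 0.039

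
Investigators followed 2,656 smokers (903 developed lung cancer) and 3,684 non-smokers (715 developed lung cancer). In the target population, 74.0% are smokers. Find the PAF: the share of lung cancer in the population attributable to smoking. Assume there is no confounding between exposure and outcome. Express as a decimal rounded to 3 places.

p₁ = P(outcome | exposed) = 903/2656 = 0.33998
p₀ = P(outcome | unexposed) = 715/3684 = 0.19408
Overall risk P(Y=1) = π·p₁ + (1−π)·p₀ = 0.74×0.33998 + 0.26×0.19408 = 0.30205.
Under exogeneity, PAF = [P(Y=1) − p₀] / P(Y=1).
PAF = (0.30205 − 0.19408) / 0.30205 ≈ 0.3574

PAF ≈ 0.357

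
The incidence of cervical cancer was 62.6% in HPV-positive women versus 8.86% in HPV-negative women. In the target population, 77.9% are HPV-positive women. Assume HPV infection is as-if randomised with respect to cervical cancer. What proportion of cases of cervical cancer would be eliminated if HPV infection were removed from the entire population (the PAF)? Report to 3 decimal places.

p₁ = 0.626, p₀ = 0.0886.
Overall risk P(Y=1) = π·p₁ + (1−π)·p₀ = 0.779×0.626 + 0.221×0.0886 = 0.50723.
Under exogeneity, PAF = [P(Y=1) − p₀] / P(Y=1).
PAF = (0.50723 − 0.0886) / 0.50723 ≈ 0.8253

PAF ≈ 0.825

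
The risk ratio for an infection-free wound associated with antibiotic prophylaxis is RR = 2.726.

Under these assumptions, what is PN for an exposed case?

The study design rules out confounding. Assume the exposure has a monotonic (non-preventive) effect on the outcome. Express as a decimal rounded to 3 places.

PN ≈ 0.633

Under exogeneity and monotonicity, PN = (RR − 1) / RR = 1 − 1/RR.
PN = (2.726 − 1) / 2.726 = 1.726 / 2.726 ≈ 0.6332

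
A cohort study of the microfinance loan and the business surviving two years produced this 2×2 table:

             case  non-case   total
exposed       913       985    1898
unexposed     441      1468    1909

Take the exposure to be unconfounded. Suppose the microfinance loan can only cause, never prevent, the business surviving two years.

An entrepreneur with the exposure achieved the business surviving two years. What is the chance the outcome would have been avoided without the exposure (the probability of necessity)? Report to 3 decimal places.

p₁ = P(outcome | exposed) = 913/1898 = 0.48103
p₀ = P(outcome | unexposed) = 441/1909 = 0.23101
Under exogeneity and monotonicity, PN = (p₁ − p₀)/p₁.
PN = (0.48103 − 0.23101) / 0.48103 ≈ 0.5198

PN ≈ 0.520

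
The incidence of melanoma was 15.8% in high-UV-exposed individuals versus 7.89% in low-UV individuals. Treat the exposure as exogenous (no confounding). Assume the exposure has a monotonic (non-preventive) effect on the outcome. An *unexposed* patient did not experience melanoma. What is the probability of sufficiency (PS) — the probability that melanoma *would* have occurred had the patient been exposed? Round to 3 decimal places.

p₁ = 0.158, p₀ = 0.0789.
Under exogeneity and monotonicity, PS = (p₁ − p₀) / (1 − p₀).
PS = (0.158 − 0.0789) / (1 − 0.0789) = 0.0791 / 0.9211 ≈ 0.0859

PS ≈ 0.086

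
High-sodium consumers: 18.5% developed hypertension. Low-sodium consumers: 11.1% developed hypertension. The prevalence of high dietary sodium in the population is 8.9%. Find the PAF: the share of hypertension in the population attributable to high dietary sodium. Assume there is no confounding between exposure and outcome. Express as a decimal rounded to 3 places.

PAF ≈ 0.056

p₁ = 0.185, p₀ = 0.111.
Overall risk P(Y=1) = π·p₁ + (1−π)·p₀ = 0.089×0.185 + 0.911×0.111 = 0.11759.
Under exogeneity, PAF = [P(Y=1) − p₀] / P(Y=1).
PAF = (0.11759 − 0.111) / 0.11759 ≈ 0.0560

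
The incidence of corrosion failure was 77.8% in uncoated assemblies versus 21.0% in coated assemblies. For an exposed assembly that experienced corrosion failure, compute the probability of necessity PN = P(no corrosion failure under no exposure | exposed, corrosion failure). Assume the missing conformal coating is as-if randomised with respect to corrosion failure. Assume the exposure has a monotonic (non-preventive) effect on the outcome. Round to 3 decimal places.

p₁ = 0.778, p₀ = 0.21.
Under exogeneity and monotonicity, PN = (p₁ − p₀) / p₁.
PN = (0.778 − 0.21) / 0.778 = 0.568 / 0.778 ≈ 0.7301

PN ≈ 0.730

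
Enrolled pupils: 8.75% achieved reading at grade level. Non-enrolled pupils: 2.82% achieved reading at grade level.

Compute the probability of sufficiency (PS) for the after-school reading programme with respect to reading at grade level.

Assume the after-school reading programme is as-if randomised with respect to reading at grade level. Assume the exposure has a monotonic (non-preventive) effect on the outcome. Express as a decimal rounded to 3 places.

PS ≈ 0.061

p₁ = 0.0875, p₀ = 0.0282.
Under exogeneity and monotonicity, PS = (p₁ − p₀) / (1 − p₀).
PS = (0.0875 − 0.0282) / (1 − 0.0282) = 0.0593 / 0.9718 ≈ 0.0610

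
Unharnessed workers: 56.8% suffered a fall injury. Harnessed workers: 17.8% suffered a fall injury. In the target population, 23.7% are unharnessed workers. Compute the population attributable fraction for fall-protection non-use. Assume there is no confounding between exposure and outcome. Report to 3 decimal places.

PAF ≈ 0.342

p₁ = 0.568, p₀ = 0.178.
Overall risk P(Y=1) = π·p₁ + (1−π)·p₀ = 0.237×0.568 + 0.763×0.178 = 0.27043.
Under exogeneity, PAF = [P(Y=1) − p₀] / P(Y=1).
PAF = (0.27043 − 0.178) / 0.27043 ≈ 0.3418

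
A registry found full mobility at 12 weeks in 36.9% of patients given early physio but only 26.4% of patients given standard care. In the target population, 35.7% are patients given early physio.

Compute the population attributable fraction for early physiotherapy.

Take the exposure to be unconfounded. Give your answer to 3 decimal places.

PAF ≈ 0.124

p₁ = 0.369, p₀ = 0.264.
Overall risk P(Y=1) = π·p₁ + (1−π)·p₀ = 0.357×0.369 + 0.643×0.264 = 0.30149.
Under exogeneity, PAF = [P(Y=1) − p₀] / P(Y=1).
PAF = (0.30149 − 0.264) / 0.30149 ≈ 0.1243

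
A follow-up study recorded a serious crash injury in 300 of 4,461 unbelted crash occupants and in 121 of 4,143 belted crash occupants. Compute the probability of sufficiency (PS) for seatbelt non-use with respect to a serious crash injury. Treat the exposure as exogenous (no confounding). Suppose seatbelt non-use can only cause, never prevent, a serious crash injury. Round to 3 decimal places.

p₁ = P(outcome | exposed) = 300/4461 = 0.067249
p₀ = P(outcome | unexposed) = 121/4143 = 0.029206
Under exogeneity and monotonicity, PS = (p₁ − p₀) / (1 − p₀).
PS = (0.067249 − 0.029206) / (1 − 0.029206) = 0.038044 / 0.97079 ≈ 0.0392

PS ≈ 0.039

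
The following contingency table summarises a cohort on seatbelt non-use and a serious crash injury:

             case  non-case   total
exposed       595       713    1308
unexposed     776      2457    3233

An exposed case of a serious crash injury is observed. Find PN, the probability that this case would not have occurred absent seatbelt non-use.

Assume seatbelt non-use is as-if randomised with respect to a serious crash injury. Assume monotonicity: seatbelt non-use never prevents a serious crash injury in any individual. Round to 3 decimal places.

p₁ = P(outcome | exposed) = 595/1308 = 0.45489
p₀ = P(outcome | unexposed) = 776/3233 = 0.24002
Under exogeneity and monotonicity, PN = (p₁ − p₀) / p₁.
PN = (0.45489 − 0.24002) / 0.45489 = 0.21487 / 0.45489 ≈ 0.4723

PN ≈ 0.472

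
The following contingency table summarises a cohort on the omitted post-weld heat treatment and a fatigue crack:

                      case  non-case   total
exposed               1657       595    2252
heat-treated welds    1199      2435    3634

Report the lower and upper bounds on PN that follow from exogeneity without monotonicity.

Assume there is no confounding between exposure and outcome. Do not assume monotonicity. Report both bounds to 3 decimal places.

p₁ = P(outcome | exposed) = 1657/2252 = 0.73579
p₀ = P(outcome | unexposed) = 1199/3634 = 0.32994
Under exogeneity alone the bounds on PN are max{0,(p₁−p₀)/p₁} ≤ PN ≤ min{1,(1−p₀)/p₁}.
  lower = (p₁ − p₀)/p₁ = 0.40585 / 0.73579 ≈ 0.5516
  upper = min{1, (1 − p₀)/p₁} = 0.67006 / 0.73579 ≈ 0.9107

0.552 ≤ PN ≤ 0.911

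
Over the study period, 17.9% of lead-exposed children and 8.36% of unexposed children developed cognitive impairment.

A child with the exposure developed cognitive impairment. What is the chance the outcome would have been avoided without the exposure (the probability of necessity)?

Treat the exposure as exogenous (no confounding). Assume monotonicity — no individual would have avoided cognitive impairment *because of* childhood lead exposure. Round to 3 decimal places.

p₁ = 0.179, p₀ = 0.0836.
Under exogeneity and monotonicity, PN = (p₁ − p₀) / p₁.
PN = (0.179 − 0.0836) / 0.179 = 0.0954 / 0.179 ≈ 0.5330

PN ≈ 0.533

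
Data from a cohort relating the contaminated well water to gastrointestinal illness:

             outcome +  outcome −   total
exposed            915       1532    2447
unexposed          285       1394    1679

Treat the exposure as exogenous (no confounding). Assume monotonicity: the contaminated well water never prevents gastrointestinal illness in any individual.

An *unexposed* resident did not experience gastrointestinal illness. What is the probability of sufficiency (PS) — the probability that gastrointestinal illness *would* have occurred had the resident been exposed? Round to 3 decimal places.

PS ≈ 0.246

p₁ = P(outcome | exposed) = 915/2447 = 0.37393
p₀ = P(outcome | unexposed) = 285/1679 = 0.16974
Under exogeneity and monotonicity, PS = (p₁ − p₀) / (1 − p₀).
PS = (0.37393 − 0.16974) / (1 − 0.16974) = 0.20418 / 0.83026 ≈ 0.2459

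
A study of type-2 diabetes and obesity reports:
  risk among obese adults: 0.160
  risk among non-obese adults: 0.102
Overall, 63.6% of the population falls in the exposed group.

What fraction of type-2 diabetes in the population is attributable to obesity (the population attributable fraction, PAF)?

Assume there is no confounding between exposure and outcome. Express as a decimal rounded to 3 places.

PAF ≈ 0.266

Let p₁ = 0.16, p₀ = 0.102.
Overall risk P(Y=1) = π·p₁ + (1−π)·p₀ = 0.636×0.16 + 0.364×0.102 = 0.13889.
Under exogeneity, PAF = [P(Y=1) − p₀] / P(Y=1).
PAF = (0.13889 − 0.102) / 0.13889 ≈ 0.2656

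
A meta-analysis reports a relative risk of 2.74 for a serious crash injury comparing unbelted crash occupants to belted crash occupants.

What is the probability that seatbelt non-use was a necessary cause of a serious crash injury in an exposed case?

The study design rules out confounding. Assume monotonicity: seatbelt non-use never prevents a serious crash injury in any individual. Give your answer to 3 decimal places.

Under exogeneity and monotonicity, PN = (RR − 1) / RR = 1 − 1/RR.
PN = (2.74 − 1) / 2.74 = 1.74 / 2.74 ≈ 0.6350

PN ≈ 0.635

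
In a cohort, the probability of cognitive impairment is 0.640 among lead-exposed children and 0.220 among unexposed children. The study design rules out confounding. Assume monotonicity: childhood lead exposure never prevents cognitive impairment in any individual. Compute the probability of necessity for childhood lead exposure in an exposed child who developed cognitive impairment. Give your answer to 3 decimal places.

PN ≈ 0.656

Let p₁ = 0.64, p₀ = 0.22.
Under exogeneity and monotonicity, PN = (p₁ − p₀) / p₁.
PN = (0.64 − 0.22) / 0.64 = 0.42 / 0.64 ≈ 0.6562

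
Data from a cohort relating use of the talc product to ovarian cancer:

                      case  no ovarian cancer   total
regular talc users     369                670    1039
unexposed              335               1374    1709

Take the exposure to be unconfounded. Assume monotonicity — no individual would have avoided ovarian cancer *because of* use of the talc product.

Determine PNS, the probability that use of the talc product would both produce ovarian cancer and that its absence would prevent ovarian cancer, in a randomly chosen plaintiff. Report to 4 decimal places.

PNS ≈ 0.1591

p₁ = P(outcome | exposed) = 369/1039 = 0.35515
p₀ = P(outcome | unexposed) = 335/1709 = 0.19602
Under exogeneity and monotonicity, PNS = p₁ − p₀.
PNS = 0.35515 − 0.19602 = 0.15913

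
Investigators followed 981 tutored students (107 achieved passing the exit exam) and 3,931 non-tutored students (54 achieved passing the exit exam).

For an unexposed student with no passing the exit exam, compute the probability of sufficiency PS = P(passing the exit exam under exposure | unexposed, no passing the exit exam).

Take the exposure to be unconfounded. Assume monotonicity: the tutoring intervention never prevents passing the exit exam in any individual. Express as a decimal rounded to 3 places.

PS ≈ 0.097

p₁ = P(outcome | exposed) = 107/981 = 0.10907
p₀ = P(outcome | unexposed) = 54/3931 = 0.013737
Under exogeneity and monotonicity, PS = (p₁ − p₀) / (1 − p₀).
PS = (0.10907 − 0.013737) / (1 − 0.013737) = 0.095335 / 0.98626 ≈ 0.0967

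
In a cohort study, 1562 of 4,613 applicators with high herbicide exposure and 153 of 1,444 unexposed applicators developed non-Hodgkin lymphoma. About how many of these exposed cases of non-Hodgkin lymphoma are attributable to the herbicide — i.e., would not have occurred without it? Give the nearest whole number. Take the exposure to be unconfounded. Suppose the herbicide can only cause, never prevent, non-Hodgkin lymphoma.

about 1073 cases

p₁ = P(outcome | exposed) = 1562/4613 = 0.33861
p₀ = P(outcome | unexposed) = 153/1444 = 0.10596
PN = (p₁ − p₀)/p₁ = (0.33861 − 0.10596) / 0.33861 ≈ 0.68708.
Attributable cases ≈ PN × (exposed cases) = 0.68708 × 1562 ≈ 1073.23.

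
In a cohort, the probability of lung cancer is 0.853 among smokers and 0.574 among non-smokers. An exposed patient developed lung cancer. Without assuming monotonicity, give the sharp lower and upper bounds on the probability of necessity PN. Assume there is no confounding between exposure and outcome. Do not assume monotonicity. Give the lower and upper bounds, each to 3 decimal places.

Let p₁ = 0.853, p₀ = 0.574.
Under exogeneity alone the bounds on PN are max{0,(p₁−p₀)/p₁} ≤ PN ≤ min{1,(1−p₀)/p₁}.
  lower = (p₁ − p₀)/p₁ = 0.279 / 0.853 ≈ 0.3271
  upper = min{1, (1 − p₀)/p₁} = 0.426 / 0.853 ≈ 0.4994

0.327 ≤ PN ≤ 0.499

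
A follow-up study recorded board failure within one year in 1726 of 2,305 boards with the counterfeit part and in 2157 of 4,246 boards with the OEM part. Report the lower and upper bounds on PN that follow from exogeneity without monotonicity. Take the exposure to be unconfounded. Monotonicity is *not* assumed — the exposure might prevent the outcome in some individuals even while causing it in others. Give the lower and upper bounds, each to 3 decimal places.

p₁ = P(outcome | exposed) = 1726/2305 = 0.74881
p₀ = P(outcome | unexposed) = 2157/4246 = 0.50801
Under exogeneity alone the bounds on PN are max{0,(p₁−p₀)/p₁} ≤ PN ≤ min{1,(1−p₀)/p₁}.
  lower = (p₁ − p₀)/p₁ = 0.2408 / 0.74881 ≈ 0.3216
  upper = min{1, (1 − p₀)/p₁} = 0.49199 / 0.74881 ≈ 0.6570

0.322 ≤ PN ≤ 0.657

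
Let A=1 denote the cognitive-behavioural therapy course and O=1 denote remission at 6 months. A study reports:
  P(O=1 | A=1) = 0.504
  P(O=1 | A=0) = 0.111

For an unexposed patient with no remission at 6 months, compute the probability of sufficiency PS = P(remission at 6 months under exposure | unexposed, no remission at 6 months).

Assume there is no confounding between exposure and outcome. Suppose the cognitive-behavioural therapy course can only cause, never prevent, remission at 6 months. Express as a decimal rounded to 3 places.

PS ≈ 0.442

Let p₁ = 0.504, p₀ = 0.111.
Under exogeneity and monotonicity, PS = (p₁ − p₀) / (1 − p₀).
PS = (0.504 − 0.111) / (1 − 0.111) = 0.393 / 0.889 ≈ 0.4421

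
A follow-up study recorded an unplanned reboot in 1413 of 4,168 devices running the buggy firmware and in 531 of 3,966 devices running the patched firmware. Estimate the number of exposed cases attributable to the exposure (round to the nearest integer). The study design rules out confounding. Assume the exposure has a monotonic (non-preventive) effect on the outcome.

p₁ = P(outcome | exposed) = 1413/4168 = 0.33901
p₀ = P(outcome | unexposed) = 531/3966 = 0.13389
PN = (p₁ − p₀)/p₁ = (0.33901 − 0.13389) / 0.33901 ≈ 0.60506.
Attributable cases ≈ PN × (exposed cases) = 0.60506 × 1413 ≈ 854.95.

about 855 cases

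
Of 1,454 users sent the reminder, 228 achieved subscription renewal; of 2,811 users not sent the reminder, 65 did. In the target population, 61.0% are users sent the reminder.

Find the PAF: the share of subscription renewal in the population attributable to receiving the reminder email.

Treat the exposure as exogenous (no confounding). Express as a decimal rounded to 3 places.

p₁ = P(outcome | exposed) = 228/1454 = 0.15681
p₀ = P(outcome | unexposed) = 65/2811 = 0.023123
Overall risk P(Y=1) = π·p₁ + (1−π)·p₀ = 0.61×0.15681 + 0.39×0.023123 = 0.10467.
Under exogeneity, PAF = [P(Y=1) − p₀] / P(Y=1).
PAF = (0.10467 − 0.023123) / 0.10467 ≈ 0.7791

PAF ≈ 0.779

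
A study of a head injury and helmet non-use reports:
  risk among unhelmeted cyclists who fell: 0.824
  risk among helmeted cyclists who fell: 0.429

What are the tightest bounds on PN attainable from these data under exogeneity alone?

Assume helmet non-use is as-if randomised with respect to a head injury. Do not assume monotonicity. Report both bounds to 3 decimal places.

Let p₁ = 0.824, p₀ = 0.429.
Under exogeneity alone the bounds on PN are max{0,(p₁−p₀)/p₁} ≤ PN ≤ min{1,(1−p₀)/p₁}.
  lower = (p₁ − p₀)/p₁ = 0.395 / 0.824 ≈ 0.4794
  upper = min{1, (1 − p₀)/p₁} = 0.571 / 0.824 ≈ 0.6930

0.479 ≤ PN ≤ 0.693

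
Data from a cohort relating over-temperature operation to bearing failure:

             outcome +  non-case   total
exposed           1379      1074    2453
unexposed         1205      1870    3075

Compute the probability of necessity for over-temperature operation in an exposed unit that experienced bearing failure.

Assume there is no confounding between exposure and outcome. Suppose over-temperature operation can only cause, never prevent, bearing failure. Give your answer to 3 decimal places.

PN ≈ 0.303

p₁ = P(outcome | exposed) = 1379/2453 = 0.56217
p₀ = P(outcome | unexposed) = 1205/3075 = 0.39187
Under exogeneity and monotonicity, PN = (p₁ − p₀)/p₁.
PN = (0.56217 − 0.39187) / 0.56217 ≈ 0.3029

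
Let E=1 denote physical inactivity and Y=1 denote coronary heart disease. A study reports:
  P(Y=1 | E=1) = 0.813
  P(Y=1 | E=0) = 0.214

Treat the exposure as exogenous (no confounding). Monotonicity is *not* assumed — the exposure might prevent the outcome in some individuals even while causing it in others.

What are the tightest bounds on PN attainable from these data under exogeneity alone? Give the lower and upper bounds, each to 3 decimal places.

Let p₁ = 0.813, p₀ = 0.214.
Under exogeneity alone the bounds on PN are max{0,(p₁−p₀)/p₁} ≤ PN ≤ min{1,(1−p₀)/p₁}.
  lower = (p₁ − p₀)/p₁ = 0.599 / 0.813 ≈ 0.7368
  upper = min{1, (1 − p₀)/p₁} = 0.786 / 0.813 ≈ 0.9668

0.737 ≤ PN ≤ 0.967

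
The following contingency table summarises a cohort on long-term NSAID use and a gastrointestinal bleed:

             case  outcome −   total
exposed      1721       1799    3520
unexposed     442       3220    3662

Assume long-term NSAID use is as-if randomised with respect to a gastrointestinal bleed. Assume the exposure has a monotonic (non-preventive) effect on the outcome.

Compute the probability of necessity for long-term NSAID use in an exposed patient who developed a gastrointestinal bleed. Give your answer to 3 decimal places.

p₁ = P(outcome | exposed) = 1721/3520 = 0.48892
p₀ = P(outcome | unexposed) = 442/3662 = 0.1207
Under exogeneity and monotonicity, PN = (p₁ − p₀) / p₁.
PN = (0.48892 − 0.1207) / 0.48892 = 0.36822 / 0.48892 ≈ 0.7531

PN ≈ 0.753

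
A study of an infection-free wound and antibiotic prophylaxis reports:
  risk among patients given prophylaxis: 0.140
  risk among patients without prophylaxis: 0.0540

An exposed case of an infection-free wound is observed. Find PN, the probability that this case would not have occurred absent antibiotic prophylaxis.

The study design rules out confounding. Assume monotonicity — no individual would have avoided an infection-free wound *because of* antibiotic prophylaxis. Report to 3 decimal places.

Let p₁ = 0.14, p₀ = 0.054.
Under exogeneity and monotonicity, PN = (p₁ − p₀) / p₁.
PN = (0.14 − 0.054) / 0.14 = 0.086 / 0.14 ≈ 0.6143

PN ≈ 0.614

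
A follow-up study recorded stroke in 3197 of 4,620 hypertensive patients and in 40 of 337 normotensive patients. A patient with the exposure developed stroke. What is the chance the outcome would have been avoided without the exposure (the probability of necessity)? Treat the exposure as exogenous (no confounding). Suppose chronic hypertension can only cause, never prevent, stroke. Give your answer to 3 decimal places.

PN ≈ 0.828

p₁ = P(outcome | exposed) = 3197/4620 = 0.69199
p₀ = P(outcome | unexposed) = 40/337 = 0.11869
Under exogeneity and monotonicity, PN = (p₁ − p₀) / p₁.
PN = (0.69199 − 0.11869) / 0.69199 = 0.5733 / 0.69199 ≈ 0.8285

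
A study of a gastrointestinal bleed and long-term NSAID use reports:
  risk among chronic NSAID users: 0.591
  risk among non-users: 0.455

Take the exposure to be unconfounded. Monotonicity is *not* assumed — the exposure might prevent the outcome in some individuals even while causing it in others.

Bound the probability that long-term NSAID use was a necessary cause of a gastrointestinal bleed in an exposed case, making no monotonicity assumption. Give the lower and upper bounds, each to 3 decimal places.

Let p₁ = 0.591, p₀ = 0.455.
Under exogeneity alone the bounds on PN are max{0,(p₁−p₀)/p₁} ≤ PN ≤ min{1,(1−p₀)/p₁}.
  lower = (p₁ − p₀)/p₁ = 0.136 / 0.591 ≈ 0.2301
  upper = min{1, (1 − p₀)/p₁} = 0.545 / 0.591 ≈ 0.9222

0.230 ≤ PN ≤ 0.922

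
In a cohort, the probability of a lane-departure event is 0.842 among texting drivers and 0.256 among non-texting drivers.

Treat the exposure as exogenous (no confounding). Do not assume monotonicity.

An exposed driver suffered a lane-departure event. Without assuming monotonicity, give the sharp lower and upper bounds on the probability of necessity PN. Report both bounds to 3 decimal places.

Let p₁ = 0.842, p₀ = 0.256.
Under exogeneity alone the bounds on PN are max{0,(p₁−p₀)/p₁} ≤ PN ≤ min{1,(1−p₀)/p₁}.
  lower = (p₁ − p₀)/p₁ = 0.586 / 0.842 ≈ 0.6960
  upper = min{1, (1 − p₀)/p₁} = 0.744 / 0.842 ≈ 0.8836

0.696 ≤ PN ≤ 0.884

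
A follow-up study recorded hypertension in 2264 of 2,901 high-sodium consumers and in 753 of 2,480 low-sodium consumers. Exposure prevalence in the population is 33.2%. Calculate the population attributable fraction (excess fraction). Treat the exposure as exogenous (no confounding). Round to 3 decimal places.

p₁ = P(outcome | exposed) = 2264/2901 = 0.78042
p₀ = P(outcome | unexposed) = 753/2480 = 0.30363
Overall risk P(Y=1) = π·p₁ + (1−π)·p₀ = 0.332×0.78042 + 0.668×0.30363 = 0.46192.
Under exogeneity, PAF = [P(Y=1) − p₀] / P(Y=1).
PAF = (0.46192 − 0.30363) / 0.46192 ≈ 0.3427

PAF ≈ 0.343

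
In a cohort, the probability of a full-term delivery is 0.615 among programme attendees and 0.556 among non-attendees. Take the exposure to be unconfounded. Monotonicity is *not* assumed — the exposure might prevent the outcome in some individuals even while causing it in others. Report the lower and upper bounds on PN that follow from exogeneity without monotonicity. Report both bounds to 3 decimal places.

0.096 ≤ PN ≤ 0.722

Let p₁ = 0.615, p₀ = 0.556.
Under exogeneity alone the bounds on PN are max{0,(p₁−p₀)/p₁} ≤ PN ≤ min{1,(1−p₀)/p₁}.
  lower = (p₁ − p₀)/p₁ = 0.059 / 0.615 ≈ 0.0959
  upper = min{1, (1 − p₀)/p₁} = 0.444 / 0.615 ≈ 0.7220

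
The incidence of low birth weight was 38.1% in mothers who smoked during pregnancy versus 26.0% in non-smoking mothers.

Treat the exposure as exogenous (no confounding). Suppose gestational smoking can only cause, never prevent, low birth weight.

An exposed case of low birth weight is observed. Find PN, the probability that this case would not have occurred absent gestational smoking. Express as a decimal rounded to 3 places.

PN ≈ 0.318

p₁ = 0.381, p₀ = 0.26.
Under exogeneity and monotonicity, PN = (p₁ − p₀) / p₁.
PN = (0.381 − 0.26) / 0.381 = 0.121 / 0.381 ≈ 0.3176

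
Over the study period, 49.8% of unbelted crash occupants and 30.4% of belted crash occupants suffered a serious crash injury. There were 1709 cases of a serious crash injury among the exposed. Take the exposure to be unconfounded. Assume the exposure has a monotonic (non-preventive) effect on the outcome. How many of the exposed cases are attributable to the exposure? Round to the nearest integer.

about 666 cases

p₁ = 0.498, p₀ = 0.304.
PN = (p₁ − p₀)/p₁ = (0.498 − 0.304) / 0.498 ≈ 0.38956.
Attributable cases ≈ PN × (exposed cases) = 0.38956 × 1709 ≈ 665.76.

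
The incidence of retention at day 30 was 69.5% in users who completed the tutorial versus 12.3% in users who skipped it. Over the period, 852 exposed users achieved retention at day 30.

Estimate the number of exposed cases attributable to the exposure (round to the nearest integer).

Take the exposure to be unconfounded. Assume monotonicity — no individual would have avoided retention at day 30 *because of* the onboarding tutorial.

p₁ = 0.695, p₀ = 0.123.
PN = (p₁ − p₀)/p₁ = (0.695 − 0.123) / 0.695 ≈ 0.82302.
Attributable cases ≈ PN × (exposed cases) = 0.82302 × 852 ≈ 701.21.

about 701 cases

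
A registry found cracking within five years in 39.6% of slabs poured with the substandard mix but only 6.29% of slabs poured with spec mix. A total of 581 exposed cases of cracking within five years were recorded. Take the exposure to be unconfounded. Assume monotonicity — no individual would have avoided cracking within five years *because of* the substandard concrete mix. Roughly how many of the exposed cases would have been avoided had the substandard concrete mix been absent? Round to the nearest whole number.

p₁ = 0.396, p₀ = 0.0629.
PN = (p₁ − p₀)/p₁ = (0.396 − 0.0629) / 0.396 ≈ 0.84116.
Attributable cases ≈ PN × (exposed cases) = 0.84116 × 581 ≈ 488.71.

about 489 cases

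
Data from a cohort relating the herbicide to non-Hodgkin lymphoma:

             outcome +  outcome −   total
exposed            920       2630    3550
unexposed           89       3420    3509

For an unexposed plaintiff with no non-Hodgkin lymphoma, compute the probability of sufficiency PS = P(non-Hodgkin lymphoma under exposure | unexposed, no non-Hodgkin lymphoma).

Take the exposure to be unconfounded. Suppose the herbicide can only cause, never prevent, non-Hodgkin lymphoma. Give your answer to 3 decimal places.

p₁ = P(outcome | exposed) = 920/3550 = 0.25915
p₀ = P(outcome | unexposed) = 89/3509 = 0.025363
Under exogeneity and monotonicity, PS = (p₁ − p₀) / (1 − p₀).
PS = (0.25915 − 0.025363) / (1 − 0.025363) = 0.23379 / 0.97464 ≈ 0.2399

PS ≈ 0.240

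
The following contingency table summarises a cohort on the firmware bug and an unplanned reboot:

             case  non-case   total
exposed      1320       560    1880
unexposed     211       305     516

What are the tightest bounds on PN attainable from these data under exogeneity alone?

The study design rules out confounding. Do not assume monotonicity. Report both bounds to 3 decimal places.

p₁ = P(outcome | exposed) = 1320/1880 = 0.70213
p₀ = P(outcome | unexposed) = 211/516 = 0.40891
Under exogeneity alone the bounds on PN are max{0,(p₁−p₀)/p₁} ≤ PN ≤ min{1,(1−p₀)/p₁}.
  lower = (p₁ − p₀)/p₁ = 0.29321 / 0.70213 ≈ 0.4176
  upper = min{1, (1 − p₀)/p₁} = 0.59109 / 0.70213 ≈ 0.8418

0.418 ≤ PN ≤ 0.842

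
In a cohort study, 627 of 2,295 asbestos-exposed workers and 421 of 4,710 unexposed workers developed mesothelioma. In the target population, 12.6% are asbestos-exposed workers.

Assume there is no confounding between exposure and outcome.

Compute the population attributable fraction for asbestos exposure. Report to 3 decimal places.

PAF ≈ 0.206

p₁ = P(outcome | exposed) = 627/2295 = 0.2732
p₀ = P(outcome | unexposed) = 421/4710 = 0.089384
Overall risk P(Y=1) = π·p₁ + (1−π)·p₀ = 0.126×0.2732 + 0.874×0.089384 = 0.11255.
Under exogeneity, PAF = [P(Y=1) − p₀] / P(Y=1).
PAF = (0.11255 − 0.089384) / 0.11255 ≈ 0.2058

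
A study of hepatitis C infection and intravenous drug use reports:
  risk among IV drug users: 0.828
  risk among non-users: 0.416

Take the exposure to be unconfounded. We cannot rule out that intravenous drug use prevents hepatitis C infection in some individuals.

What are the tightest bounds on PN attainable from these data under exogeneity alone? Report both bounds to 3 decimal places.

Let p₁ = 0.828, p₀ = 0.416.
Under exogeneity alone the bounds on PN are max{0,(p₁−p₀)/p₁} ≤ PN ≤ min{1,(1−p₀)/p₁}.
  lower = (p₁ − p₀)/p₁ = 0.412 / 0.828 ≈ 0.4976
  upper = min{1, (1 − p₀)/p₁} = 0.584 / 0.828 ≈ 0.7053

0.498 ≤ PN ≤ 0.705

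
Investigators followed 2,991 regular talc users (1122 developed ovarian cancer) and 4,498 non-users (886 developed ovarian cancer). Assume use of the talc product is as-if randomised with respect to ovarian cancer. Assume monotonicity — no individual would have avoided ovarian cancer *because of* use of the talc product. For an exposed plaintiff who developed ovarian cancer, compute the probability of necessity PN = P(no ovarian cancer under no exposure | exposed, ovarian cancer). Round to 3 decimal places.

p₁ = P(outcome | exposed) = 1122/2991 = 0.37513
p₀ = P(outcome | unexposed) = 886/4498 = 0.19698
Under exogeneity and monotonicity, PN = (p₁ − p₀) / p₁.
PN = (0.37513 − 0.19698) / 0.37513 = 0.17815 / 0.37513 ≈ 0.4749

PN ≈ 0.475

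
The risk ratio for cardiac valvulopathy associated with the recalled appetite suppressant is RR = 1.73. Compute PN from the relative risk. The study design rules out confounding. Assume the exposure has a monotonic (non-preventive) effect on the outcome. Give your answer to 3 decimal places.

PN ≈ 0.422

Under exogeneity and monotonicity, PN = (RR − 1) / RR = 1 − 1/RR.
PN = (1.73 − 1) / 1.73 = 0.73 / 1.73 ≈ 0.4220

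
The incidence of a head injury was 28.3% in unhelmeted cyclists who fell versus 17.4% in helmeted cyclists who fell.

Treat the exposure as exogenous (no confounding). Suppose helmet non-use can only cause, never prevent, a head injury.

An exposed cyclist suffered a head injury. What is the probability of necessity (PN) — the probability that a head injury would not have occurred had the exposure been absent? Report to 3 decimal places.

p₁ = 0.283, p₀ = 0.174.
Under exogeneity and monotonicity, PN = (p₁ − p₀) / p₁.
PN = (0.283 − 0.174) / 0.283 = 0.109 / 0.283 ≈ 0.3852

PN ≈ 0.385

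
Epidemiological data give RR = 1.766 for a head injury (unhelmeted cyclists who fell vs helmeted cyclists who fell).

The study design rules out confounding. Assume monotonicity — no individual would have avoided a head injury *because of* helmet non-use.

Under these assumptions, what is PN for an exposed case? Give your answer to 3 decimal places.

PN ≈ 0.434

Under exogeneity and monotonicity, PN = (RR − 1) / RR = 1 − 1/RR.
PN = (1.766 − 1) / 1.766 = 0.766 / 1.766 ≈ 0.4337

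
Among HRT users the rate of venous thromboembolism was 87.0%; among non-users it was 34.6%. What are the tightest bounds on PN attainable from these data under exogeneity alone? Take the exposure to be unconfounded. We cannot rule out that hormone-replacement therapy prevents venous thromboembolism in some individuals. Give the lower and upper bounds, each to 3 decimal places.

0.602 ≤ PN ≤ 0.752

p₁ = 0.87, p₀ = 0.346.
Under exogeneity alone the bounds on PN are max{0,(p₁−p₀)/p₁} ≤ PN ≤ min{1,(1−p₀)/p₁}.
  lower = (p₁ − p₀)/p₁ = 0.524 / 0.87 ≈ 0.6023
  upper = min{1, (1 − p₀)/p₁} = 0.654 / 0.87 ≈ 0.7517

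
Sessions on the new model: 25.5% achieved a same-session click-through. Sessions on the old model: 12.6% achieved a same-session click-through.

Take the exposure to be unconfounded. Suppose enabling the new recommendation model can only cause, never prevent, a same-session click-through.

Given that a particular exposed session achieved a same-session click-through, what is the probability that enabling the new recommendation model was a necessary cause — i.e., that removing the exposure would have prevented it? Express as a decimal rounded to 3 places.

p₁ = 0.255, p₀ = 0.126.
Under exogeneity and monotonicity, PN = (p₁ − p₀) / p₁.
PN = (0.255 − 0.126) / 0.255 = 0.129 / 0.255 ≈ 0.5059

PN ≈ 0.506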